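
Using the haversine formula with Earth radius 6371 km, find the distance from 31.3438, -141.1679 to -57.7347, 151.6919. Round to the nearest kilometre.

Δλ = 151.6919 − -141.1679 = 292.8598°; wrapped into (−180°, 180°]: -67.1402°.
Δφ = -57.7347 − 31.3438 = -89.0785°.
a = sin²(Δφ/2) + cos φ₁ · cos φ₂ · sin²(Δλ/2) = 0.631365.
c = 2·atan2(√a, √(1−a)) = 1.83665 rad → d = 6371·c ≈ 11701.28 km.

11701 km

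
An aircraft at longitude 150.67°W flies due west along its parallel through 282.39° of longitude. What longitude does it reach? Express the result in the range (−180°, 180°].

73.06°W

Start at -150.67°; shift −282.39° → -433.06°.
-433.06° lies outside (−180°, 180°]; add 360° → -73.06°.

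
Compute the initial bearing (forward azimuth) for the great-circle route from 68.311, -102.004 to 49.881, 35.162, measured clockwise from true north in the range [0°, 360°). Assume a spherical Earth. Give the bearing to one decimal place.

31.3°

Δλ = 35.162 − -102.004 = 137.166°.
θ = atan2( sin Δλ · cos φ₂ , cos φ₁ · sin φ₂ − sin φ₁ · cos φ₂ · cos Δλ )
  = atan2(0.43810, 0.72170) = 31.259° → normalised to [0°, 360°): 31.259°.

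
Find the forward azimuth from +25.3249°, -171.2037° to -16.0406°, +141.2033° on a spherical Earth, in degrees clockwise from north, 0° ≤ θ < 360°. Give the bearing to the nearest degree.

233°

Δλ = 141.2033 − -171.2037 = 312.4070°; wrapped into (−180°, 180°]: -47.5930°.
θ = atan2( sin Δλ · cos φ₂ , cos φ₁ · sin φ₂ − sin φ₁ · cos φ₂ · cos Δλ )
  = atan2(-0.70963, -0.52700) = -126.599° → normalised to [0°, 360°): 233.401°.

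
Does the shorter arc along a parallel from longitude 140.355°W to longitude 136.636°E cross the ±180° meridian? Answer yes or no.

Naïve |136.636 − -140.355| = 276.991° > 180°, so the shorter arc goes the other way round — across 180°.
Signed shortest Δλ = ((136.636 − -140.355 + 180) mod 360) − 180 = -83.009°.
Going west by 83.009° from -140.355° passes through 180° before reaching +136.636°.

Yes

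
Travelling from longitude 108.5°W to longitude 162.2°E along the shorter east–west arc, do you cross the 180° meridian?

Yes

Naïve |162.2 − -108.5| = 270.7° > 180°, so the shorter arc goes the other way round — across 180°.
Signed shortest Δλ = ((162.2 − -108.5 + 180) mod 360) − 180 = -89.3°.
Going west by 89.3° from -108.5° passes through 180° before reaching +162.2°.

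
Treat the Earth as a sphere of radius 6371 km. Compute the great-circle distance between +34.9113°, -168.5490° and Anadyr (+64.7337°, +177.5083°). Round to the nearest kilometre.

Δλ = 177.5083 − -168.5490 = 346.0573°; wrapped into (−180°, 180°]: -13.9427°.
Δφ = 64.7337 − 34.9113 = 29.8224°.
a = sin²(Δφ/2) + cos φ₁ · cos φ₂ · sin²(Δλ/2) = 0.071371.
c = 2·atan2(√a, √(1−a)) = 0.54087 rad → d = 6371·c ≈ 3445.91 km.

3446 km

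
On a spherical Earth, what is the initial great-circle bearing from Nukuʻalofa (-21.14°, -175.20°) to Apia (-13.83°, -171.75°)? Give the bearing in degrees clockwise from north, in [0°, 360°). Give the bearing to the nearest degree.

25°

Δλ = -171.75 − -175.20 = 3.45°.
θ = atan2( sin Δλ · cos φ₂ , cos φ₁ · sin φ₂ − sin φ₁ · cos φ₂ · cos Δλ )
  = atan2(0.05843, 0.12660) = 24.775° → normalised to [0°, 360°): 24.775°.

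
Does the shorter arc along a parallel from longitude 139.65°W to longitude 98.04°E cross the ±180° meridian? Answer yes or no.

Yes

Naïve |98.04 − -139.65| = 237.69° > 180°, so the shorter arc goes the other way round — across 180°.
Signed shortest Δλ = ((98.04 − -139.65 + 180) mod 360) − 180 = -122.31°.
Going west by 122.31° from -139.65° passes through 180° before reaching +98.04°.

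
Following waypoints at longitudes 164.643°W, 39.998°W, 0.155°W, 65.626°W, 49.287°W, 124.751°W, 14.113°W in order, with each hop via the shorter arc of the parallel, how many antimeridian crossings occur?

Leg 1: -164.643° → -39.998°, shortest Δλ = 124.645° (east) — does not cross 180°.
Leg 2: -39.998° → -0.155°, shortest Δλ = 39.843° (east) — does not cross 180°.
Leg 3: -0.155° → -65.626°, shortest Δλ = -65.471° (west) — does not cross 180°.
Leg 4: -65.626° → -49.287°, shortest Δλ = 16.339° (east) — does not cross 180°.
Leg 5: -49.287° → -124.751°, shortest Δλ = -75.464° (west) — does not cross 180°.
Leg 6: -124.751° → -14.113°, shortest Δλ = 110.638° (east) — does not cross 180°.
Total crossings: 0.

0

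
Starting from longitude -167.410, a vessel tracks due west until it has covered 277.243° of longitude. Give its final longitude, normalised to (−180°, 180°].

Start at -167.410°; shift −277.243° → -444.653°.
-444.653° lies outside (−180°, 180°]; add 360° → -84.653°.

-84.653°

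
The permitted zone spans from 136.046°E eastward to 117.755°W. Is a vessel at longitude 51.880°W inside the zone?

No

Band width going east from +136.046° to -117.755°: ((-117.755 − 136.046) mod 360) = 106.199°.
Offset of -51.880° east of the west edge: ((-51.880 − 136.046) mod 360) = 172.074°.
172.074° > 106.199° ⇒ outside.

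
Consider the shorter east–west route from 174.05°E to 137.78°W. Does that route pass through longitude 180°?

Yes

Naïve |-137.78 − 174.05| = 311.83° > 180°, so the shorter arc goes the other way round — across 180°.
Signed shortest Δλ = ((-137.78 − 174.05 + 180) mod 360) − 180 = 48.17°.
Going east by 48.17° from +174.05° passes through 180° before reaching -137.78°.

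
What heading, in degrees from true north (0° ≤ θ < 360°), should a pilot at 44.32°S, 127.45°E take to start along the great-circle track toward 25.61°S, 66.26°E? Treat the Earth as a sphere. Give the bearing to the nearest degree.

270°

Δλ = 66.26 − 127.45 = -61.19°.
θ = atan2( sin Δλ · cos φ₂ , cos φ₁ · sin φ₂ − sin φ₁ · cos φ₂ · cos Δλ )
  = atan2(-0.79014, -0.00563) = -90.409° → normalised to [0°, 360°): 269.591°.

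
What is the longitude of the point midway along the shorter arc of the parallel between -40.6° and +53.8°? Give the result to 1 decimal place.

Signed shortest Δλ from -40.6° to +53.8° is +94.4°.
Midpoint longitude = -40.6° + (+94.4°)/2 = -40.6° + 47.2° = +6.6°.

+6.6°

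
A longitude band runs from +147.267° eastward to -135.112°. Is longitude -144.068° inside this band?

Band width going east from +147.267° to -135.112°: ((-135.112 − 147.267) mod 360) = 77.621°.
Offset of -144.068° east of the west edge: ((-144.068 − 147.267) mod 360) = 68.665°.
68.665° ≤ 77.621° ⇒ inside.

Yes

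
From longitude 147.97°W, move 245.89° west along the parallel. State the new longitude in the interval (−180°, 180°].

Start at -147.97°; shift −245.89° → -393.86°.
-393.86° lies outside (−180°, 180°]; add 360° → -33.86°.

33.86°W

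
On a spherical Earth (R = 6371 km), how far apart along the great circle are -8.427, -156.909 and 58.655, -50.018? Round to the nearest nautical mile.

6361 nmi

Δλ = -50.018 − -156.909 = 106.891°.
Δφ = 58.655 − -8.427 = 67.082°.
a = sin²(Δφ/2) + cos φ₁ · cos φ₂ · sin²(Δλ/2) = 0.637335.
c = 2·atan2(√a, √(1−a)) = 1.84904 rad → d = 6371·c ≈ 11780.26 km ≈ 6360.83 nmi.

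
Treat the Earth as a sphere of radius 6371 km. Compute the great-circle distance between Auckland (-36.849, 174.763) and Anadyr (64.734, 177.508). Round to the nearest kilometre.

11298 km

Δλ = 177.508 − 174.763 = 2.745°.
Δφ = 64.734 − -36.849 = 101.583°.
a = sin²(Δφ/2) + cos φ₁ · cos φ₂ · sin²(Δλ/2) = 0.600590.
c = 2·atan2(√a, √(1−a)) = 1.77336 rad → d = 6371·c ≈ 11298.06 km.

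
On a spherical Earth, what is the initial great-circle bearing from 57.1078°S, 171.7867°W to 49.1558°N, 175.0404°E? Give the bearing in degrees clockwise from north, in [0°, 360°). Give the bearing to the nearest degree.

351°

Δλ = 175.0404 − -171.7867 = 346.8271°; wrapped into (−180°, 180°]: -13.1729°.
θ = atan2( sin Δλ · cos φ₂ , cos φ₁ · sin φ₂ − sin φ₁ · cos φ₂ · cos Δλ )
  = atan2(-0.14904, 0.94553) = -8.958° → normalised to [0°, 360°): 351.042°.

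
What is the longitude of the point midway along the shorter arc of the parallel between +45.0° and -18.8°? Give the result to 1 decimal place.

Signed shortest Δλ from +45.0° to -18.8° is -63.8°.
Midpoint longitude = +45.0° + (-63.8°)/2 = +45.0° − 31.9° = +13.1°.

+13.1°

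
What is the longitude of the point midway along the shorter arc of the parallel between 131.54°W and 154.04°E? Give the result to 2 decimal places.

168.75°W

Signed shortest Δλ from -131.54° to +154.04° is -74.42°.
Midpoint longitude = -131.54° + (-74.42°)/2 = -131.54° − 37.21° = -168.75°.
(The naïve average (-131.54 + +154.04)/2 = 11.25° is on the wrong side of the globe.)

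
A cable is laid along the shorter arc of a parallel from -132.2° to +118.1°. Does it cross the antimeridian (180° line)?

Yes

Naïve |118.1 − -132.2| = 250.3° > 180°, so the shorter arc goes the other way round — across 180°.
Signed shortest Δλ = ((118.1 − -132.2 + 180) mod 360) − 180 = -109.7°.
Going west by 109.7° from -132.2° passes through 180° before reaching +118.1°.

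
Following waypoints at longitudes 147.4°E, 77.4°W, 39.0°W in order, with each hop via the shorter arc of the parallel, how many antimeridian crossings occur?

Leg 1: +147.4° → -77.4°, shortest Δλ = 135.2° (east) — crosses 180°.
Leg 2: -77.4° → -39.0°, shortest Δλ = 38.4° (east) — does not cross 180°.
Total crossings: 1.

1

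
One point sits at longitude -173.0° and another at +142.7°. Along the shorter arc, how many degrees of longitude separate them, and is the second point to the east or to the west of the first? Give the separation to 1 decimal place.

44.3° west

Raw difference: 142.7 − -173.0 = 315.7°.
Normalise into (−180°, 180°]: 315.7° − 360° = -44.3°.
Negative ⇒ the second point lies to the west; separation 44.3°.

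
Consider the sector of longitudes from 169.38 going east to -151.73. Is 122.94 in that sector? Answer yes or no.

Band width going east from +169.38° to -151.73°: ((-151.73 − 169.38) mod 360) = 38.89°.
Offset of +122.94° east of the west edge: ((122.94 − 169.38) mod 360) = 313.56°.
313.56° > 38.89° ⇒ outside.

No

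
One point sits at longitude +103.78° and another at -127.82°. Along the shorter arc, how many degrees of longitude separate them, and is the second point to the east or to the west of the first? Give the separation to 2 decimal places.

128.40° east

Raw difference: -127.82 − 103.78 = -231.6°.
Normalise into (−180°, 180°]: -231.6° + 360° = 128.4°.
Positive ⇒ the second point lies to the east; separation 128.40°.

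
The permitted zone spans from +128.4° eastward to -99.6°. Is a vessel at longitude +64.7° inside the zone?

No

Band width going east from +128.4° to -99.6°: ((-99.6 − 128.4) mod 360) = 132.0°.
Offset of +64.7° east of the west edge: ((64.7 − 128.4) mod 360) = 296.3°.
296.3° > 132.0° ⇒ outside.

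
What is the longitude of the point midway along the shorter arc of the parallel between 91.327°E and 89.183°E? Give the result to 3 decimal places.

Signed shortest Δλ from +91.327° to +89.183° is -2.144°.
Midpoint longitude = +91.327° + (-2.144°)/2 = +91.327° − 1.072° = +90.255°.

90.255°E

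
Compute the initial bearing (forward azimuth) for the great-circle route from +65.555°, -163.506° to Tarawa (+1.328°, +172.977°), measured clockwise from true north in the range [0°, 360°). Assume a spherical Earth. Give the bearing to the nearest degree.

206°

Δλ = 172.977 − -163.506 = 336.483°; wrapped into (−180°, 180°]: -23.517°.
θ = atan2( sin Δλ · cos φ₂ , cos φ₁ · sin φ₂ − sin φ₁ · cos φ₂ · cos Δλ )
  = atan2(-0.39891, -0.82493) = -154.193° → normalised to [0°, 360°): 205.807°.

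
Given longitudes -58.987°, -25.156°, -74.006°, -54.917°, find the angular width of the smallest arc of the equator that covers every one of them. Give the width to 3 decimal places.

Sort the longitudes: -74.006°, -58.987°, -54.917°, -25.156°.
Eastward gaps between consecutive values (wrapping around): 15.019°, 4.070°, 29.761°, 311.150°.
Largest gap = 311.150° ⇒ minimal covering band is its complement: 360° − 311.150° = 48.850°.
Band runs from -74.006° eastward to -25.156°.

48.850°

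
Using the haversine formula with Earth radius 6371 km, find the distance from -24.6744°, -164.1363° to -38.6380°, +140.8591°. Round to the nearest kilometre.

Δλ = 140.8591 − -164.1363 = 304.9954°; wrapped into (−180°, 180°]: -55.0046°.
Δφ = -38.6380 − -24.6744 = -13.9636°.
a = sin²(Δφ/2) + cos φ₁ · cos φ₂ · sin²(Δλ/2) = 0.166134.
c = 2·atan2(√a, √(1−a)) = 0.83964 rad → d = 6371·c ≈ 5349.33 km.

5349 km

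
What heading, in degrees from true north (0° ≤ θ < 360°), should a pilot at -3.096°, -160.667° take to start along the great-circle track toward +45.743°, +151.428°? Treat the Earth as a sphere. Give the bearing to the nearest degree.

325°

Δλ = 151.428 − -160.667 = 312.095°; wrapped into (−180°, 180°]: -47.905°.
θ = atan2( sin Δλ · cos φ₂ , cos φ₁ · sin φ₂ − sin φ₁ · cos φ₂ · cos Δλ )
  = atan2(-0.51785, 0.74044) = -34.968° → normalised to [0°, 360°): 325.032°.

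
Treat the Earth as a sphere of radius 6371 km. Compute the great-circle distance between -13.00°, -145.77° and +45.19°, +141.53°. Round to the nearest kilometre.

9723 km

Δλ = 141.53 − -145.77 = 287.30°; wrapped into (−180°, 180°]: -72.70°.
Δφ = 45.19 − -13.00 = 58.19°.
a = sin²(Δφ/2) + cos φ₁ · cos φ₂ · sin²(Δλ/2) = 0.477693.
c = 2·atan2(√a, √(1−a)) = 1.52617 rad → d = 6371·c ≈ 9723.21 km.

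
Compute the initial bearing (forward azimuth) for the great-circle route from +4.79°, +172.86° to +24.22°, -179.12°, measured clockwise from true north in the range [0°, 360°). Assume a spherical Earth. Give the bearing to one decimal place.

20.9°

Δλ = -179.12 − 172.86 = -351.98°; wrapped into (−180°, 180°]: 8.02°.
θ = atan2( sin Δλ · cos φ₂ , cos φ₁ · sin φ₂ − sin φ₁ · cos φ₂ · cos Δλ )
  = atan2(0.12724, 0.33340) = 20.889° → normalised to [0°, 360°): 20.889°.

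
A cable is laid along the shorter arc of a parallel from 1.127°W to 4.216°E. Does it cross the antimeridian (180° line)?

Signed shortest Δλ = ((4.216 − -1.127 + 180) mod 360) − 180 = 5.343°.
Going east by 5.343° from -1.127° reaches +4.216° without touching 180°.

No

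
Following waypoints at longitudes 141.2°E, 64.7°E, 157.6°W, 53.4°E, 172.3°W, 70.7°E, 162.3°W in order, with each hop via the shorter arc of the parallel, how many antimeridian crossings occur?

5

Leg 1: +141.2° → +64.7°, shortest Δλ = -76.5° (west) — does not cross 180°.
Leg 2: +64.7° → -157.6°, shortest Δλ = 137.7° (east) — crosses 180°.
Leg 3: -157.6° → +53.4°, shortest Δλ = -149.0° (west) — crosses 180°.
Leg 4: +53.4° → -172.3°, shortest Δλ = 134.3° (east) — crosses 180°.
Leg 5: -172.3° → +70.7°, shortest Δλ = -117.0° (west) — crosses 180°.
Leg 6: +70.7° → -162.3°, shortest Δλ = 127.0° (east) — crosses 180°.
Total crossings: 5.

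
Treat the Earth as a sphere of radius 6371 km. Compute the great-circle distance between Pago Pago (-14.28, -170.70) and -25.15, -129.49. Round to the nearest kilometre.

Δλ = -129.49 − -170.70 = 41.21°.
Δφ = -25.15 − -14.28 = -10.87°.
a = sin²(Δφ/2) + cos φ₁ · cos φ₂ · sin²(Δλ/2) = 0.117616.
c = 2·atan2(√a, √(1−a)) = 0.70012 rad → d = 6371·c ≈ 4460.44 km.

4460 km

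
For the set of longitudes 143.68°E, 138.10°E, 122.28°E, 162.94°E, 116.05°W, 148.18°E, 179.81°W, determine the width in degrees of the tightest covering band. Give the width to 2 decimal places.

121.67°

Sort the longitudes: -179.81°, -116.05°, +122.28°, +138.10°, +143.68°, +148.18°, +162.94°.
Eastward gaps between consecutive values (wrapping around): 63.76°, 238.33°, 15.82°, 5.58°, 4.50°, 14.76°, 17.25°.
Largest gap = 238.33° ⇒ minimal covering band is its complement: 360° − 238.33° = 121.67°.
Band runs from +122.28° eastward to -116.05°, crossing the antimeridian.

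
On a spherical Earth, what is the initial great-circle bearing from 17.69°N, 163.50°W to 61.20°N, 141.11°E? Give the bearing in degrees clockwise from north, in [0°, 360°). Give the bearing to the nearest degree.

332°

Δλ = 141.11 − -163.50 = 304.61°; wrapped into (−180°, 180°]: -55.39°.
θ = atan2( sin Δλ · cos φ₂ , cos φ₁ · sin φ₂ − sin φ₁ · cos φ₂ · cos Δλ )
  = atan2(-0.39650, 0.75172) = -27.810° → normalised to [0°, 360°): 332.190°.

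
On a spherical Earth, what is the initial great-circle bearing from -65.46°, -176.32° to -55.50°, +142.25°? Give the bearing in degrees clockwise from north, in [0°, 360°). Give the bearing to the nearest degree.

277°

Δλ = 142.25 − -176.32 = 318.57°; wrapped into (−180°, 180°]: -41.43°.
θ = atan2( sin Δλ · cos φ₂ , cos φ₁ · sin φ₂ − sin φ₁ · cos φ₂ · cos Δλ )
  = atan2(-0.37479, 0.04403) = -83.300° → normalised to [0°, 360°): 276.700°.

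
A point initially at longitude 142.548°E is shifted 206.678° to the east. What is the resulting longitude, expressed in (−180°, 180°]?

Start at +142.548°; shift +206.678° → +349.226°.
+349.226° lies outside (−180°, 180°]; subtract 360° → -10.774°.

10.774°W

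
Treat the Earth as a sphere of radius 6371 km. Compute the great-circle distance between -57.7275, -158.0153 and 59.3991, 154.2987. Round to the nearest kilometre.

Δλ = 154.2987 − -158.0153 = 312.3140°; wrapped into (−180°, 180°]: -47.6860°.
Δφ = 59.3991 − -57.7275 = 117.1266°.
a = sin²(Δφ/2) + cos φ₁ · cos φ₂ · sin²(Δλ/2) = 0.772393.
c = 2·atan2(√a, √(1−a)) = 2.14693 rad → d = 6371·c ≈ 13678.10 km.

13678 km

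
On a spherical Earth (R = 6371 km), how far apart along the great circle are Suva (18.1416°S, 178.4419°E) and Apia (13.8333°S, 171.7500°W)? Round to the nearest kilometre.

Δλ = -171.7500 − 178.4419 = -350.1919°; wrapped into (−180°, 180°]: 9.8081°.
Δφ = -13.8333 − -18.1416 = 4.3083°.
a = sin²(Δφ/2) + cos φ₁ · cos φ₂ · sin²(Δλ/2) = 0.008156.
c = 2·atan2(√a, √(1−a)) = 0.18087 rad → d = 6371·c ≈ 1152.32 km.

1152 km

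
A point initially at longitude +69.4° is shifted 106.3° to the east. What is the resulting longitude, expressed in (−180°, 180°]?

Start at +69.4°; shift +106.3° → +175.7°.
+175.7° already lies in (−180°, 180°].

+175.7°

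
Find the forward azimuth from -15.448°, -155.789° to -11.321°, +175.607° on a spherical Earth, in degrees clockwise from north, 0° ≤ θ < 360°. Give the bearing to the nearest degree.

Δλ = 175.607 − -155.789 = 331.396°; wrapped into (−180°, 180°]: -28.604°.
θ = atan2( sin Δλ · cos φ₂ , cos φ₁ · sin φ₂ − sin φ₁ · cos φ₂ · cos Δλ )
  = atan2(-0.46944, 0.04009) = -85.119° → normalised to [0°, 360°): 274.881°.

275°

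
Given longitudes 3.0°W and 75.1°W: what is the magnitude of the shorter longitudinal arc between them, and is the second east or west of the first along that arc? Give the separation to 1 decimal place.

72.1° west

Raw difference: -75.1 − -3.0 = -72.1°.
Normalise into (−180°, 180°]: -72.1° stays -72.1°.
Negative ⇒ the second point lies to the west; separation 72.1°.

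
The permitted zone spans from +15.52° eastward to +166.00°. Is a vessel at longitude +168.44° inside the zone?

Band width going east from +15.52° to +166.00°: ((166.00 − 15.52) mod 360) = 150.48°.
Offset of +168.44° east of the west edge: ((168.44 − 15.52) mod 360) = 152.92°.
152.92° > 150.48° ⇒ outside.

No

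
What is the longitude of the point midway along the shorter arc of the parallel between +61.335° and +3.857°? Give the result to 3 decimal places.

+32.596°

Signed shortest Δλ from +61.335° to +3.857° is -57.478°.
Midpoint longitude = +61.335° + (-57.478°)/2 = +61.335° − 28.739° = +32.596°.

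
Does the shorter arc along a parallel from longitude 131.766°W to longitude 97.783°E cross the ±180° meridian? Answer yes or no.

Naïve |97.783 − -131.766| = 229.549° > 180°, so the shorter arc goes the other way round — across 180°.
Signed shortest Δλ = ((97.783 − -131.766 + 180) mod 360) − 180 = -130.451°.
Going west by 130.451° from -131.766° passes through 180° before reaching +97.783°.

Yes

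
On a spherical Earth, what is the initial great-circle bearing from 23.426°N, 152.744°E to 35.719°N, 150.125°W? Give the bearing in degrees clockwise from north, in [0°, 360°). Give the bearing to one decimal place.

62.1°

Δλ = -150.125 − 152.744 = -302.869°; wrapped into (−180°, 180°]: 57.131°.
θ = atan2( sin Δλ · cos φ₂ , cos φ₁ · sin φ₂ − sin φ₁ · cos φ₂ · cos Δλ )
  = atan2(0.68192, 0.36051) = 62.136° → normalised to [0°, 360°): 62.136°.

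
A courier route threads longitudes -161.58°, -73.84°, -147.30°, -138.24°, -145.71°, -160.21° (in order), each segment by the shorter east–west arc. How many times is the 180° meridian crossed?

0

Leg 1: -161.58° → -73.84°, shortest Δλ = 87.74° (east) — does not cross 180°.
Leg 2: -73.84° → -147.30°, shortest Δλ = -73.46° (west) — does not cross 180°.
Leg 3: -147.30° → -138.24°, shortest Δλ = 9.06° (east) — does not cross 180°.
Leg 4: -138.24° → -145.71°, shortest Δλ = -7.47° (west) — does not cross 180°.
Leg 5: -145.71° → -160.21°, shortest Δλ = -14.5° (west) — does not cross 180°.
Total crossings: 0.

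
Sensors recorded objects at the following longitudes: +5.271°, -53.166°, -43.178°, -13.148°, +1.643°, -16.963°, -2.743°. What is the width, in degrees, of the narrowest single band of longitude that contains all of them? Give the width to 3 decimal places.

58.437°

Sort the longitudes: -53.166°, -43.178°, -16.963°, -13.148°, -2.743°, +1.643°, +5.271°.
Eastward gaps between consecutive values (wrapping around): 9.988°, 26.215°, 3.815°, 10.405°, 4.386°, 3.628°, 301.563°.
Largest gap = 301.563° ⇒ minimal covering band is its complement: 360° − 301.563° = 58.437°.
Band runs from -53.166° eastward to +5.271°.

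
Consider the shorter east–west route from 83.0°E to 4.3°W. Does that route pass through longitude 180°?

No

Signed shortest Δλ = ((-4.3 − 83.0 + 180) mod 360) − 180 = -87.3°.
Going west by 87.3° from +83.0° reaches -4.3° without touching 180°.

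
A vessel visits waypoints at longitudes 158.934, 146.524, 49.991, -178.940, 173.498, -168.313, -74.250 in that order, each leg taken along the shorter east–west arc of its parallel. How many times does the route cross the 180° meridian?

3

Leg 1: +158.934° → +146.524°, shortest Δλ = -12.41° (west) — does not cross 180°.
Leg 2: +146.524° → +49.991°, shortest Δλ = -96.533° (west) — does not cross 180°.
Leg 3: +49.991° → -178.940°, shortest Δλ = 131.069° (east) — crosses 180°.
Leg 4: -178.940° → +173.498°, shortest Δλ = -7.562° (west) — crosses 180°.
Leg 5: +173.498° → -168.313°, shortest Δλ = 18.189° (east) — crosses 180°.
Leg 6: -168.313° → -74.250°, shortest Δλ = 94.063° (east) — does not cross 180°.
Total crossings: 3.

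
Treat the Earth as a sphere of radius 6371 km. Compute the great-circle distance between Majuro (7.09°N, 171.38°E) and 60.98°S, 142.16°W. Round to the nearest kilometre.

Δλ = -142.16 − 171.38 = -313.54°; wrapped into (−180°, 180°]: 46.46°.
Δφ = -60.98 − 7.09 = -68.07°.
a = sin²(Δφ/2) + cos φ₁ · cos φ₂ · sin²(Δλ/2) = 0.388155.
c = 2·atan2(√a, √(1−a)) = 1.34520 rad → d = 6371·c ≈ 8570.26 km.

8570 km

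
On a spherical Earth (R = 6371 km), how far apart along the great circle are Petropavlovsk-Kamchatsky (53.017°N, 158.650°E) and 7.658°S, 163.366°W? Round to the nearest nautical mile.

4124 nmi

Δλ = -163.366 − 158.650 = -322.016°; wrapped into (−180°, 180°]: 37.984°.
Δφ = -7.658 − 53.017 = -60.675°.
a = sin²(Δφ/2) + cos φ₁ · cos φ₂ · sin²(Δλ/2) = 0.318263.
c = 2·atan2(√a, √(1−a)) = 1.19880 rad → d = 6371·c ≈ 7637.56 km ≈ 4123.95 nmi.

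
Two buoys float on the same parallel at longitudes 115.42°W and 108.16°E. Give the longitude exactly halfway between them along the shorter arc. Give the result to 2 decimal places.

Signed shortest Δλ from -115.42° to +108.16° is -136.42°.
Midpoint longitude = -115.42° + (-136.42°)/2 = -115.42° − 68.21° = -183.63°.
Normalise into (−180°, 180°]: +176.37°.
(The naïve average (-115.42 + +108.16)/2 = -3.63° is on the wrong side of the globe.)

176.37°E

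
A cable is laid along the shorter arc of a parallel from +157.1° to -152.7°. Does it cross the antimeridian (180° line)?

Yes

Naïve |-152.7 − 157.1| = 309.8° > 180°, so the shorter arc goes the other way round — across 180°.
Signed shortest Δλ = ((-152.7 − 157.1 + 180) mod 360) − 180 = 50.2°.
Going east by 50.2° from +157.1° passes through 180° before reaching -152.7°.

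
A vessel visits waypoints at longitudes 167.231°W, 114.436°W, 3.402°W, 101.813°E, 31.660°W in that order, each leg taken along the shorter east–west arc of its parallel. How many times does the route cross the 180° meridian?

Leg 1: -167.231° → -114.436°, shortest Δλ = 52.795° (east) — does not cross 180°.
Leg 2: -114.436° → -3.402°, shortest Δλ = 111.034° (east) — does not cross 180°.
Leg 3: -3.402° → +101.813°, shortest Δλ = 105.215° (east) — does not cross 180°.
Leg 4: +101.813° → -31.660°, shortest Δλ = -133.473° (west) — does not cross 180°.
Total crossings: 0.

0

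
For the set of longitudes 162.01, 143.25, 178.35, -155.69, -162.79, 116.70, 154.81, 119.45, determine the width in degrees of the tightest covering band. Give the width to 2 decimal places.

Sort the longitudes: -162.79°, -155.69°, +116.70°, +119.45°, +143.25°, +154.81°, +162.01°, +178.35°.
Eastward gaps between consecutive values (wrapping around): 7.10°, 272.39°, 2.75°, 23.80°, 11.56°, 7.20°, 16.34°, 18.86°.
Largest gap = 272.39° ⇒ minimal covering band is its complement: 360° − 272.39° = 87.61°.
Band runs from +116.70° eastward to -155.69°, crossing the antimeridian.

87.61°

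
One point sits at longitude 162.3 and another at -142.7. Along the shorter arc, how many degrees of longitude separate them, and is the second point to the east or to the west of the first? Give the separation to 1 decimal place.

55.0° east

Raw difference: -142.7 − 162.3 = -305.0°.
Normalise into (−180°, 180°]: -305.0° + 360° = 55.0°.
Positive ⇒ the second point lies to the east; separation 55.0°.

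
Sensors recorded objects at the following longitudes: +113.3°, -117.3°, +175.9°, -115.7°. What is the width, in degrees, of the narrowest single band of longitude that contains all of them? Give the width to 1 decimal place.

Sort the longitudes: -117.3°, -115.7°, +113.3°, +175.9°.
Eastward gaps between consecutive values (wrapping around): 1.6°, 229.0°, 62.6°, 66.8°.
Largest gap = 229.0° ⇒ minimal covering band is its complement: 360° − 229.0° = 131.0°.
Band runs from +113.3° eastward to -115.7°, crossing the antimeridian.

131.0°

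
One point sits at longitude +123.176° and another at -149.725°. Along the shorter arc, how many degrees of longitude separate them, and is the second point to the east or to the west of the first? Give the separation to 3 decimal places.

87.099° east

Raw difference: -149.725 − 123.176 = -272.901°.
Normalise into (−180°, 180°]: -272.901° + 360° = 87.099°.
Positive ⇒ the second point lies to the east; separation 87.099°.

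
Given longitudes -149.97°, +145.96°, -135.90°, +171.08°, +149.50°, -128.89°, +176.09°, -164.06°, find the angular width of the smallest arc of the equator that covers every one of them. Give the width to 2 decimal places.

Sort the longitudes: -164.06°, -149.97°, -135.90°, -128.89°, +145.96°, +149.50°, +171.08°, +176.09°.
Eastward gaps between consecutive values (wrapping around): 14.09°, 14.07°, 7.01°, 274.85°, 3.54°, 21.58°, 5.01°, 19.85°.
Largest gap = 274.85° ⇒ minimal covering band is its complement: 360° − 274.85° = 85.15°.
Band runs from +145.96° eastward to -128.89°, crossing the antimeridian.

85.15°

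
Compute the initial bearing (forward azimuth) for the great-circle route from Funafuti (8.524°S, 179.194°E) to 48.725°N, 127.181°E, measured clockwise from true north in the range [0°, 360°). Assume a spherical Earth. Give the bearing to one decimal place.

327.1°

Δλ = 127.181 − 179.194 = -52.013°.
θ = atan2( sin Δλ · cos φ₂ , cos φ₁ · sin φ₂ − sin φ₁ · cos φ₂ · cos Δλ )
  = atan2(-0.51992, 0.80343) = -32.908° → normalised to [0°, 360°): 327.092°.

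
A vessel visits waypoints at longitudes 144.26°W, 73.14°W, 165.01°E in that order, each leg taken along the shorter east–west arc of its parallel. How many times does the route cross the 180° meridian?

1

Leg 1: -144.26° → -73.14°, shortest Δλ = 71.12° (east) — does not cross 180°.
Leg 2: -73.14° → +165.01°, shortest Δλ = -121.85° (west) — crosses 180°.
Total crossings: 1.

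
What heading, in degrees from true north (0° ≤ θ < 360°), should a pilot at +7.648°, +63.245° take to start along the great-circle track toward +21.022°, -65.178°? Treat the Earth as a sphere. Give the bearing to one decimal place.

Δλ = -65.178 − 63.245 = -128.423°.
θ = atan2( sin Δλ · cos φ₂ , cos φ₁ · sin φ₂ − sin φ₁ · cos φ₂ · cos Δλ )
  = atan2(-0.73130, 0.43274) = -59.386° → normalised to [0°, 360°): 300.614°.

300.6°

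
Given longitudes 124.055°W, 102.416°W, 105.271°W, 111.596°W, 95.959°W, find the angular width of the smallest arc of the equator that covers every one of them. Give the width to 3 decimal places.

Sort the longitudes: -124.055°, -111.596°, -105.271°, -102.416°, -95.959°.
Eastward gaps between consecutive values (wrapping around): 12.459°, 6.325°, 2.855°, 6.457°, 331.904°.
Largest gap = 331.904° ⇒ minimal covering band is its complement: 360° − 331.904° = 28.096°.
Band runs from -124.055° eastward to -95.959°.

28.096°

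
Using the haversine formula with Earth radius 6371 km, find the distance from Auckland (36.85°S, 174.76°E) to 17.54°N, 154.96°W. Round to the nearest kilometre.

Δλ = -154.96 − 174.76 = -329.72°; wrapped into (−180°, 180°]: 30.28°.
Δφ = 17.54 − -36.85 = 54.39°.
a = sin²(Δφ/2) + cos φ₁ · cos φ₂ · sin²(Δλ/2) = 0.260915.
c = 2·atan2(√a, √(1−a)) = 1.07223 rad → d = 6371·c ≈ 6831.16 km.

6831 km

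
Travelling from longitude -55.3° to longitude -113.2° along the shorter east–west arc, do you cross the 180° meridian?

Signed shortest Δλ = ((-113.2 − -55.3 + 180) mod 360) − 180 = -57.9°.
Going west by 57.9° from -55.3° reaches -113.2° without touching 180°.

No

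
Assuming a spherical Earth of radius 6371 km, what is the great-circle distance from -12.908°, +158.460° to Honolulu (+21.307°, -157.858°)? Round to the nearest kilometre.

Δλ = -157.858 − 158.460 = -316.318°; wrapped into (−180°, 180°]: 43.682°.
Δφ = 21.307 − -12.908 = 34.215°.
a = sin²(Δφ/2) + cos φ₁ · cos φ₂ · sin²(Δλ/2) = 0.212222.
c = 2·atan2(√a, √(1−a)) = 0.95751 rad → d = 6371·c ≈ 6100.31 km.

6100 km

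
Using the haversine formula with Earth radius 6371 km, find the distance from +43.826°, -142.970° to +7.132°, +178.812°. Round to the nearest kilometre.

5513 km

Δλ = 178.812 − -142.970 = 321.782°; wrapped into (−180°, 180°]: -38.218°.
Δφ = 7.132 − 43.826 = -36.694°.
a = sin²(Δφ/2) + cos φ₁ · cos φ₂ · sin²(Δλ/2) = 0.175799.
c = 2·atan2(√a, √(1−a)) = 0.86531 rad → d = 6371·c ≈ 5512.91 km.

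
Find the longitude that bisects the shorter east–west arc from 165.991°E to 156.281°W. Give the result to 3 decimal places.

Signed shortest Δλ from +165.991° to -156.281° is +37.728°.
Midpoint longitude = +165.991° + (+37.728°)/2 = +165.991° + 18.864° = +184.855°.
Normalise into (−180°, 180°]: -175.145°.
(The naïve average (+165.991 + -156.281)/2 = 4.855° is on the wrong side of the globe.)

175.145°W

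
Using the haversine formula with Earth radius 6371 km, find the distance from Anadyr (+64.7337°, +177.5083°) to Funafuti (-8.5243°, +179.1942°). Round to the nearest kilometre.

8147 km

Δλ = 179.1942 − 177.5083 = 1.6859°.
Δφ = -8.5243 − 64.7337 = -73.2580°.
a = sin²(Δφ/2) + cos φ₁ · cos φ₂ · sin²(Δλ/2) = 0.356060.
c = 2·atan2(√a, √(1−a)) = 1.27878 rad → d = 6371·c ≈ 8147.13 km.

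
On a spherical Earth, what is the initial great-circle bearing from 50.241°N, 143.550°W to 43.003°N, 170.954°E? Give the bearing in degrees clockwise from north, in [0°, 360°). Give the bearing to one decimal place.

Δλ = 170.954 − -143.550 = 314.504°; wrapped into (−180°, 180°]: -45.496°.
θ = atan2( sin Δλ · cos φ₂ , cos φ₁ · sin φ₂ − sin φ₁ · cos φ₂ · cos Δλ )
  = atan2(-0.52158, 0.04213) = -85.382° → normalised to [0°, 360°): 274.618°.

274.6°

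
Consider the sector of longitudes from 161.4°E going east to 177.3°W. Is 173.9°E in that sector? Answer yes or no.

Band width going east from +161.4° to -177.3°: ((-177.3 − 161.4) mod 360) = 21.3°.
Offset of +173.9° east of the west edge: ((173.9 − 161.4) mod 360) = 12.5°.
12.5° ≤ 21.3° ⇒ inside.

Yes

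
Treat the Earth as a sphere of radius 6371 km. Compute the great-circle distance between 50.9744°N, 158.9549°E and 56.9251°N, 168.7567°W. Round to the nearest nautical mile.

1183 nmi

Δλ = -168.7567 − 158.9549 = -327.7116°; wrapped into (−180°, 180°]: 32.2884°.
Δφ = 56.9251 − 50.9744 = 5.9507°.
a = sin²(Δφ/2) + cos φ₁ · cos φ₂ · sin²(Δλ/2) = 0.029262.
c = 2·atan2(√a, √(1−a)) = 0.34381 rad → d = 6371·c ≈ 2190.44 km ≈ 1182.74 nmi.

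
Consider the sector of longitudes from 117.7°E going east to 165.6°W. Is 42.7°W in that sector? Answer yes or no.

Band width going east from +117.7° to -165.6°: ((-165.6 − 117.7) mod 360) = 76.7°.
Offset of -42.7° east of the west edge: ((-42.7 − 117.7) mod 360) = 199.6°.
199.6° > 76.7° ⇒ outside.

No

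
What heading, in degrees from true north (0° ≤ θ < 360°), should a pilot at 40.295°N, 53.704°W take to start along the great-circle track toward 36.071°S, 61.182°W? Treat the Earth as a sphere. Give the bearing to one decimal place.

186.2°

Δλ = -61.182 − -53.704 = -7.478°.
θ = atan2( sin Δλ · cos φ₂ , cos φ₁ · sin φ₂ − sin φ₁ · cos φ₂ · cos Δλ )
  = atan2(-0.10520, -0.96738) = -173.794° → normalised to [0°, 360°): 186.206°.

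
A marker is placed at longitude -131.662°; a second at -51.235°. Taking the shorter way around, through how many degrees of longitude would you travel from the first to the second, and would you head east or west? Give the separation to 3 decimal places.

Raw difference: -51.235 − -131.662 = 80.427°.
Normalise into (−180°, 180°]: 80.427° stays 80.427°.
Positive ⇒ the second point lies to the east; separation 80.427°.

80.427° east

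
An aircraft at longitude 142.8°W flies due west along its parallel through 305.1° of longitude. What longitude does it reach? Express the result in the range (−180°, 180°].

87.9°W

Start at -142.8°; shift −305.1° → -447.9°.
-447.9° lies outside (−180°, 180°]; add 360° → -87.9°.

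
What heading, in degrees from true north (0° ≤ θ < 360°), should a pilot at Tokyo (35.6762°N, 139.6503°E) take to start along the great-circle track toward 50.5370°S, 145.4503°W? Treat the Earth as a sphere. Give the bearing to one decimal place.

Δλ = -145.4503 − 139.6503 = -285.1006°; wrapped into (−180°, 180°]: 74.8994°.
θ = atan2( sin Δλ · cos φ₂ , cos φ₁ · sin φ₂ − sin φ₁ · cos φ₂ · cos Δλ )
  = atan2(0.61363, -0.72371) = 139.705° → normalised to [0°, 360°): 139.705°.

139.7°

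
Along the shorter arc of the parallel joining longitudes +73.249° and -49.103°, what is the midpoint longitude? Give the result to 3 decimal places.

+12.073°

Signed shortest Δλ from +73.249° to -49.103° is -122.352°.
Midpoint longitude = +73.249° + (-122.352°)/2 = +73.249° − 61.176° = +12.073°.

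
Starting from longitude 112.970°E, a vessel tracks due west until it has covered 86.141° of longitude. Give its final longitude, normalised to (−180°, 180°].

Start at +112.970°; shift −86.141° → +26.829°.
+26.829° already lies in (−180°, 180°].

26.829°E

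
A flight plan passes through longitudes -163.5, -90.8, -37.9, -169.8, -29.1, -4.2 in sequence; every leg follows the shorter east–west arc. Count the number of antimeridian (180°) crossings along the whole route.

Leg 1: -163.5° → -90.8°, shortest Δλ = 72.7° (east) — does not cross 180°.
Leg 2: -90.8° → -37.9°, shortest Δλ = 52.9° (east) — does not cross 180°.
Leg 3: -37.9° → -169.8°, shortest Δλ = -131.9° (west) — does not cross 180°.
Leg 4: -169.8° → -29.1°, shortest Δλ = 140.7° (east) — does not cross 180°.
Leg 5: -29.1° → -4.2°, shortest Δλ = 24.9° (east) — does not cross 180°.
Total crossings: 0.

0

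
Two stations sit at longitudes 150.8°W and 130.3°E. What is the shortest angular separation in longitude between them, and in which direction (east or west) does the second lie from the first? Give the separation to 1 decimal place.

78.9° west

Raw difference: 130.3 − -150.8 = 281.1°.
Normalise into (−180°, 180°]: 281.1° − 360° = -78.9°.
Negative ⇒ the second point lies to the west; separation 78.9°.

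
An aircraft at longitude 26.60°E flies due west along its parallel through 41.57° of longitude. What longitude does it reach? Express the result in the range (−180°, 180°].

Start at +26.60°; shift −41.57° → -14.97°.
-14.97° already lies in (−180°, 180°].

14.97°W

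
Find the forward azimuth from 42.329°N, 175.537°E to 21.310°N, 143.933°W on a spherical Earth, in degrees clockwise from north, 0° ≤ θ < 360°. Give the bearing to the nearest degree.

Δλ = -143.933 − 175.537 = -319.470°; wrapped into (−180°, 180°]: 40.530°.
θ = atan2( sin Δλ · cos φ₂ , cos φ₁ · sin φ₂ − sin φ₁ · cos φ₂ · cos Δλ )
  = atan2(0.60541, -0.20816) = 108.974° → normalised to [0°, 360°): 108.974°.

109°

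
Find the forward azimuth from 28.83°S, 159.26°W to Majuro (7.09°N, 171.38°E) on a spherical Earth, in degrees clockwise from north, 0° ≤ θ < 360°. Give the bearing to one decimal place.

Δλ = 171.38 − -159.26 = 330.64°; wrapped into (−180°, 180°]: -29.36°.
θ = atan2( sin Δλ · cos φ₂ , cos φ₁ · sin φ₂ − sin φ₁ · cos φ₂ · cos Δλ )
  = atan2(-0.48655, 0.52519) = -42.813° → normalised to [0°, 360°): 317.187°.

317.2°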